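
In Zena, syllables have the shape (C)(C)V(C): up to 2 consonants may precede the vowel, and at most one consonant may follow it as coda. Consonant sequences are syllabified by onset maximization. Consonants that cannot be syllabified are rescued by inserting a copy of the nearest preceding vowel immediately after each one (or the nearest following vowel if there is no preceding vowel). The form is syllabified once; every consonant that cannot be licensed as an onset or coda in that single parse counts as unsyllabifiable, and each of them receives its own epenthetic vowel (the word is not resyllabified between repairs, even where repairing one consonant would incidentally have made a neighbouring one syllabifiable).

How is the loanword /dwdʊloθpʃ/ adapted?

Syllabifying with onset maximization leaves /d/, /p/, /ʃ/ stranded (at most one coda consonant is licensed; onsets may contain at most 2 consonants).
Epenthesis after each stranded consonant: /d/ → /dʊ/, /p/ → /po/, /ʃ/ → /ʃo/.

dʊwdʊloθpoʃo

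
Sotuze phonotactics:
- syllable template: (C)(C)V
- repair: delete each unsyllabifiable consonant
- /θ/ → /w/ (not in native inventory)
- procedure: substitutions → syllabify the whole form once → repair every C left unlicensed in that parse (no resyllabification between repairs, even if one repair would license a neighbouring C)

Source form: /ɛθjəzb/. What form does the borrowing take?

Substitution: /θ/ → /w/, giving /ɛwjəzb/.
Under (C)(C)V, the unsyllabifiable consonants are /z/, /b/ (no codas are permitted; onsets may contain at most 2 consonants).
Deleting the stranded consonants removes /z/, /b/.

ɛwjə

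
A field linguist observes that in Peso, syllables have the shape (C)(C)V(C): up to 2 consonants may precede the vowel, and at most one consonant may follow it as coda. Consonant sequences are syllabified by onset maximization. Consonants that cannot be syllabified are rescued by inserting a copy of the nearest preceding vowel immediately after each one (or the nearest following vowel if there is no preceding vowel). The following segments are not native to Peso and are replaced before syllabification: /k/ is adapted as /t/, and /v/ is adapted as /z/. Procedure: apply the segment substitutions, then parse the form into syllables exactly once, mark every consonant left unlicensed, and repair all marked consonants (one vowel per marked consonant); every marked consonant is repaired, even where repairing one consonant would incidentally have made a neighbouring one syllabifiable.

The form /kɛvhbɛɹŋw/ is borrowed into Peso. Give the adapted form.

tɛzhbɛɹŋɛwɛ

Substitution: /k/ → /t/, /v/ → /z/, giving /tɛzhbɛɹŋw/.
The consonants /ŋ/, /w/ cannot be parsed into a legal (C)(C)V(C) syllable (at most one coda consonant is licensed; onsets may contain at most 2 consonants).
Each unlicensed consonant becomes the onset of a new syllable: /ŋ/ → /ŋɛ/, /w/ → /wɛ/.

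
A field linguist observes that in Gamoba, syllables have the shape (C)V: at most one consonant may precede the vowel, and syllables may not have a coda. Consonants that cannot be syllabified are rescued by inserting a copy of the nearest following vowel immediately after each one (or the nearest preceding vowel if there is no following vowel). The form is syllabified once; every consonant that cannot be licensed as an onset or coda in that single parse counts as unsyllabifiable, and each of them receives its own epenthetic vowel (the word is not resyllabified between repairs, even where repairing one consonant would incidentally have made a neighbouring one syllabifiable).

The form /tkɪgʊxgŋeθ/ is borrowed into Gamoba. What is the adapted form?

Syllabifying with onset maximization leaves /t/, /x/, /g/, /θ/ stranded (no codas are permitted; onsets are limited to one consonant).
Epenthesis after each stranded consonant: /t/ → /tɪ/, /x/ → /xe/, /g/ → /ge/, /θ/ → /θe/.

tɪkɪgʊxegeŋeθe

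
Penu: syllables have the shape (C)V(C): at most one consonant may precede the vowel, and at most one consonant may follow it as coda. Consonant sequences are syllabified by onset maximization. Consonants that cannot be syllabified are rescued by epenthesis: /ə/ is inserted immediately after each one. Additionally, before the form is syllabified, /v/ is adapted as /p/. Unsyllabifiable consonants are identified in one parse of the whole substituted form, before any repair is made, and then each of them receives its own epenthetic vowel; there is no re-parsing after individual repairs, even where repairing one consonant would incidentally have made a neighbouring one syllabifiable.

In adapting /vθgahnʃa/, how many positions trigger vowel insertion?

After substitution the input is /pθgahnʃa/.
The unsyllabifiable consonants are /p/, /θ/, /n/; each receives one epenthetic vowel.

3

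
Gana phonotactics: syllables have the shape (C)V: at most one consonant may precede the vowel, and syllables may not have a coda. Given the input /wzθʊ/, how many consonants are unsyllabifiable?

Under (C)V, the unsyllabifiable consonants are /w/, /z/ (no codas are permitted; onsets are limited to one consonant).

2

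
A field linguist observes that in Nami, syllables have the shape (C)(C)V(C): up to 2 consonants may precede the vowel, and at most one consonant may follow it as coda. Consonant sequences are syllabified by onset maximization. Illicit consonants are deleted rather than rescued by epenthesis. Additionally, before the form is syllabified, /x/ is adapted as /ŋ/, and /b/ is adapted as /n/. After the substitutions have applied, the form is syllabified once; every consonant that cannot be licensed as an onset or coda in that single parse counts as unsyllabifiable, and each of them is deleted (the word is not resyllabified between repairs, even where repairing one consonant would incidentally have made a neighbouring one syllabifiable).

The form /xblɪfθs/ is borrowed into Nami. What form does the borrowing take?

Substitution: /x/ → /ŋ/, /b/ → /n/, giving /ŋnlɪfθs/.
Under (C)(C)V(C), the unsyllabifiable consonants are /ŋ/, /θ/, /s/ (at most one coda consonant is licensed; onsets may contain at most 2 consonants).
Each unlicensed consonant is deleted: /ŋ/, /θ/, /s/.

nlɪf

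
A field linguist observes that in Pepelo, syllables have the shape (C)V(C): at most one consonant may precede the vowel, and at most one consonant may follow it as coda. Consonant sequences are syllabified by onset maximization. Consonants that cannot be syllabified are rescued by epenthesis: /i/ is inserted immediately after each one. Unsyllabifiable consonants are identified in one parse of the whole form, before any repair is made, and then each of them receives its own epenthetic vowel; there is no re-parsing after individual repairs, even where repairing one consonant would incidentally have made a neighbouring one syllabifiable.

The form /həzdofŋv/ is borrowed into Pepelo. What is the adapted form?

Syllabifying with onset maximization leaves /ŋ/, /v/ stranded (at most one coda consonant is licensed; onsets are limited to one consonant).
Inserting the epenthetic vowel yields /ŋ/ → /ŋi/, /v/ → /vi/.

həzdofŋivi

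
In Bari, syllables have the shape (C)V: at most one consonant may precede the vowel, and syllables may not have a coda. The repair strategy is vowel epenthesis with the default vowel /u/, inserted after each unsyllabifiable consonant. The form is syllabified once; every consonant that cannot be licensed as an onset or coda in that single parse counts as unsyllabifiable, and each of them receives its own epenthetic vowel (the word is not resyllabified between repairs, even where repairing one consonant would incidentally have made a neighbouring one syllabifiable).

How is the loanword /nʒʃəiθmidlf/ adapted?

nuʒuʃəiθumidulufu

Under (C)V, the unsyllabifiable consonants are /n/, /ʒ/, /θ/, /d/, /l/, /f/ (no codas are permitted; onsets are limited to one consonant).
Inserting the epenthetic vowel yields /n/ → /nu/, /ʒ/ → /ʒu/, /θ/ → /θu/, /d/ → /du/, /l/ → /lu/, /f/ → /fu/.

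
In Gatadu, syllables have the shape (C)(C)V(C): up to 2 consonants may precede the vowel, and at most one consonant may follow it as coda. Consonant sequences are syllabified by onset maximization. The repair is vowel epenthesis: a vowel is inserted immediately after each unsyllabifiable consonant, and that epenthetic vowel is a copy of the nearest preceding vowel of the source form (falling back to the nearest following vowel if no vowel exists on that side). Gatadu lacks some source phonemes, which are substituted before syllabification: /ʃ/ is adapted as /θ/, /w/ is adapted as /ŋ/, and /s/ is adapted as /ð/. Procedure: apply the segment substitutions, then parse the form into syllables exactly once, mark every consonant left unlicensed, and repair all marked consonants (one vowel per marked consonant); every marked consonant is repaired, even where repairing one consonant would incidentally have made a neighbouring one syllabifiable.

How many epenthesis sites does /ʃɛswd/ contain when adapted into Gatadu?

After substitution the input is /θɛðŋd/.
The unsyllabifiable consonants are /ŋ/, /d/; each receives one epenthetic vowel.

2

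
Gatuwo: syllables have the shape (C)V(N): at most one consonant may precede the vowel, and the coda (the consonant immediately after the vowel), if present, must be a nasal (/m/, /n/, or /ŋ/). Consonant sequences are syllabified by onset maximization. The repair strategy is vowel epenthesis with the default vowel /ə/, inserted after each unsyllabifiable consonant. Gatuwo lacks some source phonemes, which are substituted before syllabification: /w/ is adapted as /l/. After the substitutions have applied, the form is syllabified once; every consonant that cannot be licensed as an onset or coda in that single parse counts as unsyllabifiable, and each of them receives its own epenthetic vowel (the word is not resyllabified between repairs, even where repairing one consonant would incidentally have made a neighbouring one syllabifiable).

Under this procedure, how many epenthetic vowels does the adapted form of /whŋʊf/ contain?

After substitution the input is /lhŋʊf/.
The unsyllabifiable consonants are /l/, /h/, /f/; each receives one epenthetic vowel.

3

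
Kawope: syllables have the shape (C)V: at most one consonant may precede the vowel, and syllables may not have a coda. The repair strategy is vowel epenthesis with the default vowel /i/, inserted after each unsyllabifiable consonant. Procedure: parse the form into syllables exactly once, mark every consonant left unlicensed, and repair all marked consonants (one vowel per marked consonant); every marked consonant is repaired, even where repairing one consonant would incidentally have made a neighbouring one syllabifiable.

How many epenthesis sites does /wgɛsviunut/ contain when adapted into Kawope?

The unsyllabifiable consonants are /w/, /s/, /t/; each receives one epenthetic vowel.

3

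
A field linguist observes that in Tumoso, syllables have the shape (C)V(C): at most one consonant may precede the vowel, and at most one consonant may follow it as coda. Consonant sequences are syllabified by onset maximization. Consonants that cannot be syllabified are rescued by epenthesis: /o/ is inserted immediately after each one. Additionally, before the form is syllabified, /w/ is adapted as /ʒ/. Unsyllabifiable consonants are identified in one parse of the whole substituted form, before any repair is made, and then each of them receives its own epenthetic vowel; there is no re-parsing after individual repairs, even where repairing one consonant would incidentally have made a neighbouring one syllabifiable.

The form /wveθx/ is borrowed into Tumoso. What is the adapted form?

Substitution: /w/ → /ʒ/, giving /ʒveθx/.
Under (C)V(C), the unsyllabifiable consonants are /ʒ/, /x/ (at most one coda consonant is licensed; onsets are limited to one consonant).
Each unlicensed consonant becomes the onset of a new syllable: /ʒ/ → /ʒo/, /x/ → /xo/.

ʒoveθxo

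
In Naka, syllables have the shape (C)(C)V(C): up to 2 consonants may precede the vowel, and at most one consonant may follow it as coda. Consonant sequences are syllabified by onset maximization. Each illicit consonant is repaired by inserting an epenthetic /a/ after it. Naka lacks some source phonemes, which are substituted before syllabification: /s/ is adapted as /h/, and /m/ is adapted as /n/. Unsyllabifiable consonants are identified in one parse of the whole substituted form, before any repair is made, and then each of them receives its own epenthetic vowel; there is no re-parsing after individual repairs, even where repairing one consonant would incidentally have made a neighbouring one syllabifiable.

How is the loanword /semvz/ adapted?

Substitution: /s/ → /h/, /m/ → /n/, giving /henvz/.
Under (C)(C)V(C), the unsyllabifiable consonants are /v/, /z/ (at most one coda consonant is licensed; onsets may contain at most 2 consonants).
Epenthesis after each stranded consonant: /v/ → /va/, /z/ → /za/.

henvaza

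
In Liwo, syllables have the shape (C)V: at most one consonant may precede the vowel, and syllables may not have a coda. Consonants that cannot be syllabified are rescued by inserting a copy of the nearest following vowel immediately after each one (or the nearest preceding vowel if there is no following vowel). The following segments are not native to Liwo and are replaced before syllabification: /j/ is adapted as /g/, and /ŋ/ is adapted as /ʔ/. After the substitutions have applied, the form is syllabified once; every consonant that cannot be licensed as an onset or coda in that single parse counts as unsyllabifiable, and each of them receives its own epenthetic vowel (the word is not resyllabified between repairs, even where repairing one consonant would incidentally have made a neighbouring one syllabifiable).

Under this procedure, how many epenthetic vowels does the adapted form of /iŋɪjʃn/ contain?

After substitution the input is /iʔɪgʃn/.
The unsyllabifiable consonants are /g/, /ʃ/, /n/; each receives one epenthetic vowel.

3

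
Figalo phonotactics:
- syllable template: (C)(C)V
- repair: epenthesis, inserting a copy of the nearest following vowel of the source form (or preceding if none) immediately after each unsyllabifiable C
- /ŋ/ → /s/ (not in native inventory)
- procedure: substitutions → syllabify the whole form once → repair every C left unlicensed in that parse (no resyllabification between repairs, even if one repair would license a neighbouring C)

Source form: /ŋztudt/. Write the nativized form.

Substitution: /ŋ/ → /s/, giving /sztudt/.
Syllabifying with onset maximization leaves /s/, /d/, /t/ stranded (no codas are permitted; onsets may contain at most 2 consonants).
Epenthesis after each stranded consonant: /s/ → /su/, /d/ → /du/, /t/ → /tu/.

suztudutu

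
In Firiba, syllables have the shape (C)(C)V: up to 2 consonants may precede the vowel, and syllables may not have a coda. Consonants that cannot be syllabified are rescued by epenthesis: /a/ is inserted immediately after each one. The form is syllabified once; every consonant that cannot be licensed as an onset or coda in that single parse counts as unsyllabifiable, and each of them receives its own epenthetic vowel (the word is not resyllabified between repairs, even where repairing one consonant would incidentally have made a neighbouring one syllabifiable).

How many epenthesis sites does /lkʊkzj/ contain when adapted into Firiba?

3

The unsyllabifiable consonants are /k/, /z/, /j/; each receives one epenthetic vowel.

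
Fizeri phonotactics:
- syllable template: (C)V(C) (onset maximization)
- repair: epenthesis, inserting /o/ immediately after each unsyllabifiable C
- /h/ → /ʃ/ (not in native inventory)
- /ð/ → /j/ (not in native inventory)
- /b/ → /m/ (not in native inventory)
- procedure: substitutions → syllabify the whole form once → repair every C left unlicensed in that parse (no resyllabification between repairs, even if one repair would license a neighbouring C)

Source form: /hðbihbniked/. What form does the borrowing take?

Substitution: /h/ → /ʃ/, /ð/ → /j/, /b/ → /m/, giving /ʃjmiʃmniked/.
Under (C)V(C), the unsyllabifiable consonants are /ʃ/, /j/, /m/ (at most one coda consonant is licensed; onsets are limited to one consonant).
Epenthesis after each stranded consonant: /ʃ/ → /ʃo/, /j/ → /jo/, /m/ → /mo/.

ʃojomiʃmoniked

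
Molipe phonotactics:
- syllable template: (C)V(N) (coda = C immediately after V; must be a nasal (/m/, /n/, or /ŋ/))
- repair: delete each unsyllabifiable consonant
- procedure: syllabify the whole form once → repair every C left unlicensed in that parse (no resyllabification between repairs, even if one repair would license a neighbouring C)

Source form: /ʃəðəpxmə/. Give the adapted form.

Under (C)V(N), the unsyllabifiable consonants are /p/, /x/ (only a nasal (/m/, /n/, or /ŋ/) is licensed in coda position; onsets are limited to one consonant).
Each unlicensed consonant is deleted: /p/, /x/.

ʃəðəmə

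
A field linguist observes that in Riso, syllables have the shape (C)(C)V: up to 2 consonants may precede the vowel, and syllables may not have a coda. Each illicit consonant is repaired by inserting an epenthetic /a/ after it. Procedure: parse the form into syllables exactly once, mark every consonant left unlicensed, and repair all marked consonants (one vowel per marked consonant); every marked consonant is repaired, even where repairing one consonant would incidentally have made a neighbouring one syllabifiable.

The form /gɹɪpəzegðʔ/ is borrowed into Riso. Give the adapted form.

Under (C)(C)V, the unsyllabifiable consonants are /g/, /ð/, /ʔ/ (no codas are permitted; onsets may contain at most 2 consonants).
Epenthesis after each stranded consonant: /g/ → /ga/, /ð/ → /ða/, /ʔ/ → /ʔa/.

gɹɪpəzegaðaʔa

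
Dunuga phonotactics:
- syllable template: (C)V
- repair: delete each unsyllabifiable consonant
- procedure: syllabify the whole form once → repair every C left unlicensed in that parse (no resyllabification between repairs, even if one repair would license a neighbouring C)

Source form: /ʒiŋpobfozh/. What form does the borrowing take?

Syllabifying with onset maximization leaves /ŋ/, /b/, /z/, /h/ stranded (no codas are permitted; onsets are limited to one consonant).
Deleting the stranded consonants removes /ŋ/, /b/, /z/, /h/.

ʒipofo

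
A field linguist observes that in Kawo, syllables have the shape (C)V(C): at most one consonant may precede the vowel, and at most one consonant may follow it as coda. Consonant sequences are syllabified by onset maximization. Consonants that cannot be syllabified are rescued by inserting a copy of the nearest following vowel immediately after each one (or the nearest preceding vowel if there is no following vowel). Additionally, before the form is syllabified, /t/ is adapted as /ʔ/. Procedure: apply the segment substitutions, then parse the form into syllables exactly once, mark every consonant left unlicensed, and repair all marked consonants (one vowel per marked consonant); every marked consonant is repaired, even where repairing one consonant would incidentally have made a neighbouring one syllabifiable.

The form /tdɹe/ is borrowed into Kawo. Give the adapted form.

ʔedeɹe

Substitution: /t/ → /ʔ/, giving /ʔdɹe/.
Under (C)V(C), the unsyllabifiable consonants are /ʔ/, /d/ (at most one coda consonant is licensed; onsets are limited to one consonant).
Epenthesis after each stranded consonant: /ʔ/ → /ʔe/, /d/ → /de/.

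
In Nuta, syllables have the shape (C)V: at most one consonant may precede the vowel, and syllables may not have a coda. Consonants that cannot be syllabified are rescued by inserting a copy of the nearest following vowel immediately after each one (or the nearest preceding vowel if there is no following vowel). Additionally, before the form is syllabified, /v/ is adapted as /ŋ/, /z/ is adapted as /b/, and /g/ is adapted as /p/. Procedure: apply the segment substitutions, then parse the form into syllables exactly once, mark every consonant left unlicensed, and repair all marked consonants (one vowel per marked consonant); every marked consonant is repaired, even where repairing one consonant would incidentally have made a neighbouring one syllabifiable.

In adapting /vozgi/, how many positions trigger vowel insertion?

After substitution the input is /ŋobpi/.
The unsyllabifiable consonants are /b/; each receives one epenthetic vowel.

1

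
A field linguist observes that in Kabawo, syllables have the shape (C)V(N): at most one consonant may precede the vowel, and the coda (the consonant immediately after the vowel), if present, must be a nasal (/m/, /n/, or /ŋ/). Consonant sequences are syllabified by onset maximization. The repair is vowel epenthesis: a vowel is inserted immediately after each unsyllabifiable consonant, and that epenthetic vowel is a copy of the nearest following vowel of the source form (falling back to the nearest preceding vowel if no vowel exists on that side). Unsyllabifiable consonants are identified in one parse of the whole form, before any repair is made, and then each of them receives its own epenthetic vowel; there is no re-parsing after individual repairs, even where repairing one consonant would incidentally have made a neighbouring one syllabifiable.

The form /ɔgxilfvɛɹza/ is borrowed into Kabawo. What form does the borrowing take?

Under (C)V(N), the unsyllabifiable consonants are /g/, /l/, /f/, /ɹ/ (only a nasal (/m/, /n/, or /ŋ/) is licensed in coda position; onsets are limited to one consonant).
Inserting the epenthetic vowel yields /g/ → /gi/, /l/ → /lɛ/, /f/ → /fɛ/, /ɹ/ → /ɹa/.

ɔgixilɛfɛvɛɹaza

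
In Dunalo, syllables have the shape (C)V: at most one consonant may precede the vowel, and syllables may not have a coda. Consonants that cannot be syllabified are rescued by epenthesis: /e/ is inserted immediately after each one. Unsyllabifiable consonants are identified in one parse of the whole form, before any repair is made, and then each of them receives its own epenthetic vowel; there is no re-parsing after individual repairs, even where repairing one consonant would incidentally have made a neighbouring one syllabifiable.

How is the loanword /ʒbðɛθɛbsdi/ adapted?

ʒebeðɛθɛbesedi

The consonants /ʒ/, /b/, /b/, /s/ cannot be parsed into a legal (C)V syllable (no codas are permitted; onsets are limited to one consonant).
Inserting the epenthetic vowel yields /ʒ/ → /ʒe/, /b/ → /be/, /b/ → /be/, /s/ → /se/.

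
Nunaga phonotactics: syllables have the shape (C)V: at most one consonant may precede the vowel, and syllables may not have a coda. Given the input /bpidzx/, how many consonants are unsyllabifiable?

The consonants /b/, /d/, /z/, /x/ cannot be parsed into a legal (C)V syllable (no codas are permitted; onsets are limited to one consonant).

4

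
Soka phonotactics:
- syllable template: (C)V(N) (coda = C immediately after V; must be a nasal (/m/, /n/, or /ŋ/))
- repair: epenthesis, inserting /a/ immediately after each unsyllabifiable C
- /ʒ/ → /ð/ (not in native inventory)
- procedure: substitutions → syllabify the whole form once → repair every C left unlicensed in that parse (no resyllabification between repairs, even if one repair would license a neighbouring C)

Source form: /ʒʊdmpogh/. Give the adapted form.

Substitution: /ʒ/ → /ð/, giving /ðʊdmpogh/.
The consonants /d/, /m/, /g/, /h/ cannot be parsed into a legal (C)V(N) syllable (only a nasal (/m/, /n/, or /ŋ/) is licensed in coda position; onsets are limited to one consonant).
Inserting the epenthetic vowel yields /d/ → /da/, /m/ → /ma/, /g/ → /ga/, /h/ → /ha/.

ðʊdamapogaha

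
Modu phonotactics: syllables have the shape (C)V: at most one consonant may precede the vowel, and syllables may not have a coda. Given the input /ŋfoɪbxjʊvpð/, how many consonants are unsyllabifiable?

Syllabifying with onset maximization leaves /ŋ/, /b/, /x/, /v/, /p/, /ð/ stranded (no codas are permitted; onsets are limited to one consonant).

6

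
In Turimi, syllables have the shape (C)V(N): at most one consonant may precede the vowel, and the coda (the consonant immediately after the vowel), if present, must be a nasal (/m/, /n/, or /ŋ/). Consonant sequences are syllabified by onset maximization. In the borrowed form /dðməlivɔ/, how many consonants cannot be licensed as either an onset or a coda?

2

Under (C)V(N), the unsyllabifiable consonants are /d/, /ð/ (only a nasal (/m/, /n/, or /ŋ/) is licensed in coda position; onsets are limited to one consonant).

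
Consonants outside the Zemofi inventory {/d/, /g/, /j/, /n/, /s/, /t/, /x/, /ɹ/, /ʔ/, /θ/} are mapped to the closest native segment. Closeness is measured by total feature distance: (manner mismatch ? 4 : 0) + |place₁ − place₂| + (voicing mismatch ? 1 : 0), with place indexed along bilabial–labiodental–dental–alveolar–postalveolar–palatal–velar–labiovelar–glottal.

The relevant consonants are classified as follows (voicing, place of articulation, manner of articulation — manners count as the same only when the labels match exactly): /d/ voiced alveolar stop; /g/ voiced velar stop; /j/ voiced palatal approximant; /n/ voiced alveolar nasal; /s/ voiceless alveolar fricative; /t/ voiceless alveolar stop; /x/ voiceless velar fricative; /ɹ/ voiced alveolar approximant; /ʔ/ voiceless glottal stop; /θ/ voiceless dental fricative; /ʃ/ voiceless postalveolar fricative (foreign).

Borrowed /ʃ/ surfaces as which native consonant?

/s/ is closest: same manner (fricative), place distance 1 (postalveolar→alveolar), same voicing; total 1. Next closest is /x/ at distance 2.

s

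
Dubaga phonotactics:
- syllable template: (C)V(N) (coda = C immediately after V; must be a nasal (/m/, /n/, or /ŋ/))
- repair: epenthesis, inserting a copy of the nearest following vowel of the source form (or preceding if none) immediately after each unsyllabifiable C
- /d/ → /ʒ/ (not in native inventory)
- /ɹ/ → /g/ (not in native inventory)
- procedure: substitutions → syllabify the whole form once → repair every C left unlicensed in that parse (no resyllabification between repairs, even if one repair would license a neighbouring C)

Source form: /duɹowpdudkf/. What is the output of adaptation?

ʒugowupuʒuʒukufu

Substitution: /d/ → /ʒ/, /ɹ/ → /g/, giving /ʒugowpʒuʒkf/.
Syllabifying with onset maximization leaves /w/, /p/, /ʒ/, /k/, /f/ stranded (only a nasal (/m/, /n/, or /ŋ/) is licensed in coda position; onsets are limited to one consonant).
Epenthesis after each stranded consonant: /w/ → /wu/, /p/ → /pu/, /ʒ/ → /ʒu/, /k/ → /ku/, /f/ → /fu/.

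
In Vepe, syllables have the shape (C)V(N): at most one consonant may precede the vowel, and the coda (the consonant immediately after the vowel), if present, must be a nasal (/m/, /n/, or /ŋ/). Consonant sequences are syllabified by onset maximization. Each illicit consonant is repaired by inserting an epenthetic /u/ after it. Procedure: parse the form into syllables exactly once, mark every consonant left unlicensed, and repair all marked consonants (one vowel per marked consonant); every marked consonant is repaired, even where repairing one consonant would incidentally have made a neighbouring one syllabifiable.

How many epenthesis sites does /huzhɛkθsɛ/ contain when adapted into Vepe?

3

The unsyllabifiable consonants are /z/, /k/, /θ/; each receives one epenthetic vowel.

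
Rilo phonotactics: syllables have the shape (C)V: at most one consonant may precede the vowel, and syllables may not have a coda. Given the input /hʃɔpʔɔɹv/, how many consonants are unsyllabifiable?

The consonants /h/, /p/, /ɹ/, /v/ cannot be parsed into a legal (C)V syllable (no codas are permitted; onsets are limited to one consonant).

4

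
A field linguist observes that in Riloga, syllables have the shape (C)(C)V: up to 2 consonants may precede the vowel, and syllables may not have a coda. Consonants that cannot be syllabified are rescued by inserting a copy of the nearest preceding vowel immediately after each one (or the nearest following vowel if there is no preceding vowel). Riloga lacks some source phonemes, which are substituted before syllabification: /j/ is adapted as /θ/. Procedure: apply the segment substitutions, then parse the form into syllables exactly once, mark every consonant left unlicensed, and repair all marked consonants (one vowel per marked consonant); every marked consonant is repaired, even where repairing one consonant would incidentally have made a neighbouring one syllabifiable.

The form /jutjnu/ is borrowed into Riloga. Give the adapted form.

θutuθnu

Substitution: /j/ → /θ/, giving /θutθnu/.
The consonants /t/ cannot be parsed into a legal (C)(C)V syllable (no codas are permitted; onsets may contain at most 2 consonants).
Inserting the epenthetic vowel yields /t/ → /tu/.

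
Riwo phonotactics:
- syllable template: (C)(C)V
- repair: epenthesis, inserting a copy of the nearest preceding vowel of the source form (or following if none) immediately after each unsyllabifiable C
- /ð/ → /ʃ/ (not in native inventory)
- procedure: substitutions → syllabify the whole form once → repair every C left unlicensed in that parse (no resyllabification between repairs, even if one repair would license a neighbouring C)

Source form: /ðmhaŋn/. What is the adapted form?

ʃamhaŋana

Substitution: /ð/ → /ʃ/, giving /ʃmhaŋn/.
Under (C)(C)V, the unsyllabifiable consonants are /ʃ/, /ŋ/, /n/ (no codas are permitted; onsets may contain at most 2 consonants).
Inserting the epenthetic vowel yields /ʃ/ → /ʃa/, /ŋ/ → /ŋa/, /n/ → /na/.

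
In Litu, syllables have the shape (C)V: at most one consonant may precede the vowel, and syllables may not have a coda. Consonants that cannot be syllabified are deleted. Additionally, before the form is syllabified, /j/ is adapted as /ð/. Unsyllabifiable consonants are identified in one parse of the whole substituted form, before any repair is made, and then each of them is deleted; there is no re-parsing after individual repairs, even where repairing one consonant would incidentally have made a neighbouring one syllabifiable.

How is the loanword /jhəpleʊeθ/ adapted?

Substitution: /j/ → /ð/, giving /ðhəpleʊeθ/.
Under (C)V, the unsyllabifiable consonants are /ð/, /p/, /θ/ (no codas are permitted; onsets are limited to one consonant).
Deletion applies to /ð/, /p/, /θ/.

həleʊe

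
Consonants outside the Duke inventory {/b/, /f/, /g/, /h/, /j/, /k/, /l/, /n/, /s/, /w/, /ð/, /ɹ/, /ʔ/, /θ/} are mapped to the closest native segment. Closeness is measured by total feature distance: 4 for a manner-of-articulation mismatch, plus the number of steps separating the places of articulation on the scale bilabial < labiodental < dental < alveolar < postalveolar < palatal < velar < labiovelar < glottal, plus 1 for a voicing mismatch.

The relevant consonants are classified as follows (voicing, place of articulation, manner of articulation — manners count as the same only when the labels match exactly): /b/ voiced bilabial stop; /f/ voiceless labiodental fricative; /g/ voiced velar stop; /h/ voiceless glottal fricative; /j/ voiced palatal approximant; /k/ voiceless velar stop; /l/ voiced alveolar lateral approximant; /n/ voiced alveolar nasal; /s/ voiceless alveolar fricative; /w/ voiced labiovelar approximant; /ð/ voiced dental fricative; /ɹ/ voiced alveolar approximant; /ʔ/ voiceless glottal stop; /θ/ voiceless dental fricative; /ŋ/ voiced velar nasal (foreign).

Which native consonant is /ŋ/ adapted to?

n

/n/ is closest: same manner (nasal), place distance 3 (velar→alveolar), same voicing; total 3. Next closest is /g/ at distance 4.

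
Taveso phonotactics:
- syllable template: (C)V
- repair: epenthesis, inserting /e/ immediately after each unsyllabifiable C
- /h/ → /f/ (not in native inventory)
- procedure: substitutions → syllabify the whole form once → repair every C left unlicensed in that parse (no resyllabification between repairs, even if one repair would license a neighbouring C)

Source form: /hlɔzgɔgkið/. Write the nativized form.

Substitution: /h/ → /f/, giving /flɔzgɔgkið/.
The consonants /f/, /z/, /g/, /ð/ cannot be parsed into a legal (C)V syllable (no codas are permitted; onsets are limited to one consonant).
Epenthesis after each stranded consonant: /f/ → /fe/, /z/ → /ze/, /g/ → /ge/, /ð/ → /ðe/.

felɔzegɔgekiðe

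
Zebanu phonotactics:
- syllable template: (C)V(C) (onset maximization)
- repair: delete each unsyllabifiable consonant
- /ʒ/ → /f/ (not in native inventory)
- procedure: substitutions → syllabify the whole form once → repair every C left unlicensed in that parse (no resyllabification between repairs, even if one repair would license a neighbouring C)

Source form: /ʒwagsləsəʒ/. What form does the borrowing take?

wagləsəf

Substitution: /ʒ/ → /f/, giving /fwagsləsəf/.
The consonants /f/, /s/ cannot be parsed into a legal (C)V(C) syllable (at most one coda consonant is licensed; onsets are limited to one consonant).
Deleting the stranded consonants removes /f/, /s/.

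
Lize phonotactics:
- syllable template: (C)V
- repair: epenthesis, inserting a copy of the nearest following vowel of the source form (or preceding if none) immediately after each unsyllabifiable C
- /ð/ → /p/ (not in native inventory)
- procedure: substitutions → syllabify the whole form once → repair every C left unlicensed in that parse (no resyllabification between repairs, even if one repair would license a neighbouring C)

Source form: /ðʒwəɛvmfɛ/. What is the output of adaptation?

pəʒəwəɛvɛmɛfɛ

Substitution: /ð/ → /p/, giving /pʒwəɛvmfɛ/.
Syllabifying with onset maximization leaves /p/, /ʒ/, /v/, /m/ stranded (no codas are permitted; onsets are limited to one consonant).
Inserting the epenthetic vowel yields /p/ → /pə/, /ʒ/ → /ʒə/, /v/ → /vɛ/, /m/ → /mɛ/.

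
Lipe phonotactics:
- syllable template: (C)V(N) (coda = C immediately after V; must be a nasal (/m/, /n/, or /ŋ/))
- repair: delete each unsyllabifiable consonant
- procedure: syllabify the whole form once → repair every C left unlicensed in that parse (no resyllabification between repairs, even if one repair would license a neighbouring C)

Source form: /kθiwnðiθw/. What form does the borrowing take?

Under (C)V(N), the unsyllabifiable consonants are /k/, /w/, /n/, /θ/, /w/ (only a nasal (/m/, /n/, or /ŋ/) is licensed in coda position; onsets are limited to one consonant).
Deleting the stranded consonants removes /k/, /w/, /n/, /θ/, /w/.

θiði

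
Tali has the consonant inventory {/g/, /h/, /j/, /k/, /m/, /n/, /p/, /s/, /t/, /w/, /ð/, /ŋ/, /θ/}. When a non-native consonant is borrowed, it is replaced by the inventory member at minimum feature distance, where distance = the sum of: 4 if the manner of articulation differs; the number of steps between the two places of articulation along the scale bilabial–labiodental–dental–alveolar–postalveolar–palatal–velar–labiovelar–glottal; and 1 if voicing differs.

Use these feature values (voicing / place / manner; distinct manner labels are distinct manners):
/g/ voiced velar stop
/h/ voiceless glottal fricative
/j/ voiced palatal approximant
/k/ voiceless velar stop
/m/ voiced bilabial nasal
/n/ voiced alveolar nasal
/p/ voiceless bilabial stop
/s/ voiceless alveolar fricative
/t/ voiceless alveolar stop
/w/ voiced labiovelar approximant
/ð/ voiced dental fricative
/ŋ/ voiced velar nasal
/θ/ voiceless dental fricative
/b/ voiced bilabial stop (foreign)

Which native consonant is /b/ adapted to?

/p/ is closest: same manner (stop), place distance 0 (bilabial→bilabial), voicing differs (+1); total 1. Next closest is /m/ at distance 4.

p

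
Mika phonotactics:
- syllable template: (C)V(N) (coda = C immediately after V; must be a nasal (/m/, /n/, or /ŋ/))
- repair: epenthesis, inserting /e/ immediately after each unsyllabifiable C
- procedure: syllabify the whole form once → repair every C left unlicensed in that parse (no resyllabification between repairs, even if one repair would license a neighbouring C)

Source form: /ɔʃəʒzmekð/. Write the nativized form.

ɔʃəʒezemekeðe

Under (C)V(N), the unsyllabifiable consonants are /ʒ/, /z/, /k/, /ð/ (only a nasal (/m/, /n/, or /ŋ/) is licensed in coda position; onsets are limited to one consonant).
Epenthesis after each stranded consonant: /ʒ/ → /ʒe/, /z/ → /ze/, /k/ → /ke/, /ð/ → /ðe/.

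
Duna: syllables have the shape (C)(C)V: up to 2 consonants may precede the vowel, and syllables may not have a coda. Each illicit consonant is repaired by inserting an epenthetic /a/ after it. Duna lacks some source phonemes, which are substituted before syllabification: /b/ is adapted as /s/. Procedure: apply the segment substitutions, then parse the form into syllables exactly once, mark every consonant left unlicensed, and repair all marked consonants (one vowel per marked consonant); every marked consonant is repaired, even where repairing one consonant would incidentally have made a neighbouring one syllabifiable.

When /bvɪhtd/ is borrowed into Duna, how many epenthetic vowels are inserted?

After substitution the input is /svɪhtd/.
The unsyllabifiable consonants are /h/, /t/, /d/; each receives one epenthetic vowel.

3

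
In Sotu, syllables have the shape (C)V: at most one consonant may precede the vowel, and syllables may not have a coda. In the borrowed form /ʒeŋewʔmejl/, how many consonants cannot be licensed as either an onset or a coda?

Syllabifying with onset maximization leaves /w/, /ʔ/, /j/, /l/ stranded (no codas are permitted; onsets are limited to one consonant).

4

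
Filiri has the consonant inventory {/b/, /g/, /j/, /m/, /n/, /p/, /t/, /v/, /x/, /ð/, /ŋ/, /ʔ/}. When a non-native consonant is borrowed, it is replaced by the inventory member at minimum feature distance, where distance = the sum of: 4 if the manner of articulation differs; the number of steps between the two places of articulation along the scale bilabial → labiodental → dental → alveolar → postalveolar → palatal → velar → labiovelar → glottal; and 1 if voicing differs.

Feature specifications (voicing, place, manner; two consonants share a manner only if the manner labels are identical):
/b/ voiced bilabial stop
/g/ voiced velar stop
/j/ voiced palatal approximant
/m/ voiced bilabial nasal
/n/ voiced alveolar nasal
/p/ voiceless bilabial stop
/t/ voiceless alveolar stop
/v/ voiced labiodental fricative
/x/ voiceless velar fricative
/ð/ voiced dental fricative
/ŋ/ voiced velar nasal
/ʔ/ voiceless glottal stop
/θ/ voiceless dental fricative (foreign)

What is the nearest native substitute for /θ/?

/ð/ is closest: same manner (fricative), place distance 0 (dental→dental), voicing differs (+1); total 1. Next closest is /v/ at distance 2.

ð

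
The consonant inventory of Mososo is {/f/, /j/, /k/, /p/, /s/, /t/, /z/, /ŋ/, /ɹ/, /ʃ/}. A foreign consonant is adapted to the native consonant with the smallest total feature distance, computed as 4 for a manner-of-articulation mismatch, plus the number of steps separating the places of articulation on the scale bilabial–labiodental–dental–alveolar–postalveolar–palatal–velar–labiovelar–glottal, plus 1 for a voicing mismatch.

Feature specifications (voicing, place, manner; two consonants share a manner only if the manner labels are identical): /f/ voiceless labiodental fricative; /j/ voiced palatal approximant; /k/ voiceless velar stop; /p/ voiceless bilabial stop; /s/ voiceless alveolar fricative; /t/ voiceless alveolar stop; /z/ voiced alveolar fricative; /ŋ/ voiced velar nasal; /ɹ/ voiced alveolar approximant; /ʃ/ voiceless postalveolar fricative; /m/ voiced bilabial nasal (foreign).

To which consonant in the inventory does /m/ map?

/p/ is closest: manner differs (nasal→stop, +4), place distance 0 (bilabial→bilabial), voicing differs (+1); total 5. Next closest is /f/ at distance 6.

p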